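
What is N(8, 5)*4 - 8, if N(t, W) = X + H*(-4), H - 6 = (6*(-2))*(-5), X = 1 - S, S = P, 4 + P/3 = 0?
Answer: -1012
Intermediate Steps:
P = -12 (P = -12 + 3*0 = -12 + 0 = -12)
S = -12
X = 13 (X = 1 - 1*(-12) = 1 + 12 = 13)
H = 66 (H = 6 + (6*(-2))*(-5) = 6 - 12*(-5) = 6 + 60 = 66)
N(t, W) = -251 (N(t, W) = 13 + 66*(-4) = 13 - 264 = -251)
N(8, 5)*4 - 8 = -251*4 - 8 = -1004 - 8 = -1012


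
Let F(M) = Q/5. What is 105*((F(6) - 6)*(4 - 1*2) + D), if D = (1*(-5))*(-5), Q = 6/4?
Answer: 1428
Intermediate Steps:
Q = 3/2 (Q = 6*(¼) = 3/2 ≈ 1.5000)
D = 25 (D = -5*(-5) = 25)
F(M) = 3/10 (F(M) = (3/2)/5 = (3/2)*(⅕) = 3/10)
105*((F(6) - 6)*(4 - 1*2) + D) = 105*((3/10 - 6)*(4 - 1*2) + 25) = 105*(-57*(4 - 2)/10 + 25) = 105*(-57/10*2 + 25) = 105*(-57/5 + 25) = 105*(68/5) = 1428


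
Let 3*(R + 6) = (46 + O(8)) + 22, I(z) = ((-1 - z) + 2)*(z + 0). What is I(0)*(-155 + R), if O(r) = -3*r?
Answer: 0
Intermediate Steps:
I(z) = z*(1 - z) (I(z) = (1 - z)*z = z*(1 - z))
R = 26/3 (R = -6 + ((46 - 3*8) + 22)/3 = -6 + ((46 - 24) + 22)/3 = -6 + (22 + 22)/3 = -6 + (1/3)*44 = -6 + 44/3 = 26/3 ≈ 8.6667)
I(0)*(-155 + R) = (0*(1 - 1*0))*(-155 + 26/3) = (0*(1 + 0))*(-439/3) = (0*1)*(-439/3) = 0*(-439/3) = 0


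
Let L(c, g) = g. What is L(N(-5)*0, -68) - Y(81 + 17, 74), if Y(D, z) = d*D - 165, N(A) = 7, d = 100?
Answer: -9703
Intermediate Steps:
Y(D, z) = -165 + 100*D (Y(D, z) = 100*D - 165 = -165 + 100*D)
L(N(-5)*0, -68) - Y(81 + 17, 74) = -68 - (-165 + 100*(81 + 17)) = -68 - (-165 + 100*98) = -68 - (-165 + 9800) = -68 - 1*9635 = -68 - 9635 = -9703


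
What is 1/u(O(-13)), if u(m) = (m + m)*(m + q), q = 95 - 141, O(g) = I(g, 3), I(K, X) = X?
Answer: -1/258 ≈ -0.0038760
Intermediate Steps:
O(g) = 3
q = -46
u(m) = 2*m*(-46 + m) (u(m) = (m + m)*(m - 46) = (2*m)*(-46 + m) = 2*m*(-46 + m))
1/u(O(-13)) = 1/(2*3*(-46 + 3)) = 1/(2*3*(-43)) = 1/(-258) = -1/258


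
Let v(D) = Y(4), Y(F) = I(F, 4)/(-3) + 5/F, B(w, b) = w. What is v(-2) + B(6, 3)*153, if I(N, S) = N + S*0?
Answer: 11015/12 ≈ 917.92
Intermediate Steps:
I(N, S) = N (I(N, S) = N + 0 = N)
Y(F) = 5/F - F/3 (Y(F) = F/(-3) + 5/F = F*(-1/3) + 5/F = -F/3 + 5/F = 5/F - F/3)
v(D) = -1/12 (v(D) = 5/4 - 1/3*4 = 5*(1/4) - 4/3 = 5/4 - 4/3 = -1/12)
v(-2) + B(6, 3)*153 = -1/12 + 6*153 = -1/12 + 918 = 11015/12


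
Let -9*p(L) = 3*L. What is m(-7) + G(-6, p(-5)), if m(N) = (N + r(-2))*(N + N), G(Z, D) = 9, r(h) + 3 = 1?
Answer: 135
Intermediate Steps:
p(L) = -L/3
r(h) = -2 (r(h) = -3 + 1 = -2)
m(N) = 2*N*(-2 + N) (m(N) = (N - 2)*(N + N) = (-2 + N)*(2*N) = 2*N*(-2 + N))
m(-7) + G(-6, p(-5)) = 2*(-7)*(-2 - 7) + 9 = 2*(-7)*(-9) + 9 = 126 + 9 = 135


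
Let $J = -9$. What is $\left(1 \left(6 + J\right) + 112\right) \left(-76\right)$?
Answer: $-8284$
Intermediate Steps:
$\left(1 \left(6 + J\right) + 112\right) \left(-76\right) = \left(1 \left(6 - 9\right) + 112\right) \left(-76\right) = \left(1 \left(-3\right) + 112\right) \left(-76\right) = \left(-3 + 112\right) \left(-76\right) = 109 \left(-76\right) = -8284$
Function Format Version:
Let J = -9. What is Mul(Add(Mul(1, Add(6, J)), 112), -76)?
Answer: -8284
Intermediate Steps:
Mul(Add(Mul(1, Add(6, J)), 112), -76) = Mul(Add(Mul(1, Add(6, -9)), 112), -76) = Mul(Add(Mul(1, -3), 112), -76) = Mul(Add(-3, 112), -76) = Mul(109, -76) = -8284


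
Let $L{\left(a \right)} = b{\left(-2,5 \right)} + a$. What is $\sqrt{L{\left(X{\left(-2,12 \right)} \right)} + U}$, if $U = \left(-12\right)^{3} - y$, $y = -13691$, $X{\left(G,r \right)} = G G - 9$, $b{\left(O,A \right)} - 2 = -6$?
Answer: $\sqrt{11954} \approx 109.33$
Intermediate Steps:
$b{\left(O,A \right)} = -4$ ($b{\left(O,A \right)} = 2 - 6 = -4$)
$X{\left(G,r \right)} = -9 + G^{2}$ ($X{\left(G,r \right)} = G^{2} - 9 = -9 + G^{2}$)
$L{\left(a \right)} = -4 + a$
$U = 11963$ ($U = \left(-12\right)^{3} - -13691 = -1728 + 13691 = 11963$)
$\sqrt{L{\left(X{\left(-2,12 \right)} \right)} + U} = \sqrt{\left(-4 - \left(9 - \left(-2\right)^{2}\right)\right) + 11963} = \sqrt{\left(-4 + \left(-9 + 4\right)\right) + 11963} = \sqrt{\left(-4 - 5\right) + 11963} = \sqrt{-9 + 11963} = \sqrt{11954}$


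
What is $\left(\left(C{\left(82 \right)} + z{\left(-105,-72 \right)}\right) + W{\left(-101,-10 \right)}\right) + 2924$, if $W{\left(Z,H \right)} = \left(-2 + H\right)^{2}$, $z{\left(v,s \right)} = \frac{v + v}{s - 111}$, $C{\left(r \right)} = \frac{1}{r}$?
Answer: $\frac{15351937}{5002} \approx 3069.2$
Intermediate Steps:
$z{\left(v,s \right)} = \frac{2 v}{-111 + s}$
$\left(\left(C{\left(82 \right)} + z{\left(-105,-72 \right)}\right) + W{\left(-101,-10 \right)}\right) + 2924 = \left(\left(\frac{1}{82} + 2 \left(-105\right) \frac{1}{-111 - 72}\right) + \left(-2 - 10\right)^{2}\right) + 2924 = \left(\left(\frac{1}{82} + 2 \left(-105\right) \frac{1}{-183}\right) + \left(-12\right)^{2}\right) + 2924 = \left(\left(\frac{1}{82} + 2 \left(-105\right) \left(- \frac{1}{183}\right)\right) + 144\right) + 2924 = \left(\left(\frac{1}{82} + \frac{70}{61}\right) + 144\right) + 2924 = \left(\frac{5801}{5002} + 144\right) + 2924 = \frac{726089}{5002} + 2924 = \frac{15351937}{5002}$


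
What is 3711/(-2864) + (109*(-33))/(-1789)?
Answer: 3662829/5123696 ≈ 0.71488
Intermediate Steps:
3711/(-2864) + (109*(-33))/(-1789) = 3711*(-1/2864) - 3597*(-1/1789) = -3711/2864 + 3597/1789 = 3662829/5123696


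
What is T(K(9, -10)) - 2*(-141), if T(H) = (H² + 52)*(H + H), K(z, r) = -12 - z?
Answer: -20424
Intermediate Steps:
T(H) = 2*H*(52 + H²) (T(H) = (52 + H²)*(2*H) = 2*H*(52 + H²))
T(K(9, -10)) - 2*(-141) = 2*(-12 - 1*9)*(52 + (-12 - 1*9)²) - 2*(-141) = 2*(-12 - 9)*(52 + (-12 - 9)²) + 282 = 2*(-21)*(52 + (-21)²) + 282 = 2*(-21)*(52 + 441) + 282 = 2*(-21)*493 + 282 = -20706 + 282 = -20424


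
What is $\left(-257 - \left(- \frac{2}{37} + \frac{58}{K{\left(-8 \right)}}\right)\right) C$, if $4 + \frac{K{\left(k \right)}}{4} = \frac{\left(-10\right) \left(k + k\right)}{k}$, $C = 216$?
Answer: $- \frac{4097367}{74} \approx -55370.0$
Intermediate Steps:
$K{\left(k \right)} = -96$ ($K{\left(k \right)} = -16 + 4 \frac{\left(-10\right) \left(k + k\right)}{k} = -16 + 4 \frac{\left(-10\right) 2 k}{k} = -16 + 4 \frac{\left(-20\right) k}{k} = -16 + 4 \left(-20\right) = -16 - 80 = -96$)
$\left(-257 - \left(- \frac{2}{37} + \frac{58}{K{\left(-8 \right)}}\right)\right) C = \left(-257 - \left(- \frac{29}{48} - \frac{2}{37}\right)\right) 216 = \left(-257 - - \frac{1169}{1776}\right) 216 = \left(-257 + \left(\frac{2}{37} + \frac{29}{48}\right)\right) 216 = \left(-257 + \frac{1169}{1776}\right) 216 = \left(- \frac{455263}{1776}\right) 216 = - \frac{4097367}{74}$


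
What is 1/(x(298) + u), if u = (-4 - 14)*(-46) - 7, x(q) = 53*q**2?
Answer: 1/4707433 ≈ 2.1243e-7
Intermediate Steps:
u = 821 (u = -18*(-46) - 7 = 828 - 7 = 821)
1/(x(298) + u) = 1/(53*298**2 + 821) = 1/(53*88804 + 821) = 1/(4706612 + 821) = 1/4707433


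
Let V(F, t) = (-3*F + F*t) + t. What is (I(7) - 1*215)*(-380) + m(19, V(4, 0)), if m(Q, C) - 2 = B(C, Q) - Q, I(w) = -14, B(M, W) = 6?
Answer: 87009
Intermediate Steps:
V(F, t) = t - 3*F + F*t
m(Q, C) = 8 - Q (m(Q, C) = 2 + (6 - Q) = 8 - Q)
(I(7) - 1*215)*(-380) + m(19, V(4, 0)) = (-14 - 1*215)*(-380) + (8 - 1*19) = (-14 - 215)*(-380) + (8 - 19) = -229*(-380) - 11 = 87020 - 11 = 87009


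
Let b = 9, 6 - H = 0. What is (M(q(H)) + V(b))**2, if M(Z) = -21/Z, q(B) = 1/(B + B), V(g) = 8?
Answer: 59536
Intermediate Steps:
H = 6 (H = 6 - 1*0 = 6 + 0 = 6)
q(B) = 1/(2*B)
(M(q(H)) + V(b))**2 = (-21/((1/2)/6) + 8)**2 = (-21/((1/2)*(1/6)) + 8)**2 = (-21/1/12 + 8)**2 = (-21*12 + 8)**2 = (-252 + 8)**2 = (-244)**2 = 59536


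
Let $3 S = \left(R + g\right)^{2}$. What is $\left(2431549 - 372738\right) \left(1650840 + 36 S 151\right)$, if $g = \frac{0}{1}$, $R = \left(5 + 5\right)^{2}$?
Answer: $40704422871240$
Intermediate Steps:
$R = 100$ ($R = 10^{2} = 100$)
$g = 0$ ($g = 0 \cdot 1 = 0$)
$S = \frac{10000}{3}$ ($S = \frac{\left(100 + 0\right)^{2}}{3} = \frac{100^{2}}{3} = \frac{1}{3} \cdot 10000 = \frac{10000}{3} \approx 3333.3$)
$\left(2431549 - 372738\right) \left(1650840 + 36 S 151\right) = \left(2431549 - 372738\right) \left(1650840 + 36 \cdot \frac{10000}{3} \cdot 151\right) = 2058811 \left(1650840 + 120000 \cdot 151\right) = 2058811 \left(1650840 + 18120000\right) = 2058811 \cdot 19770840 = 40704422871240$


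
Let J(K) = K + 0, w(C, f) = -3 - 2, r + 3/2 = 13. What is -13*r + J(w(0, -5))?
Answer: -309/2 ≈ -154.50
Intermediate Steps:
r = 23/2 (r = -3/2 + 13 = 23/2 ≈ 11.500)
w(C, f) = -5
J(K) = K
-13*r + J(w(0, -5)) = -13*23/2 - 5 = -299/2 - 5 = -309/2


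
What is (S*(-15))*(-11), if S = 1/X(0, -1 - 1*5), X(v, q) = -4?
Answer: -165/4 ≈ -41.250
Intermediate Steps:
S = -¼ (S = 1/(-4) = -¼ ≈ -0.25000)
(S*(-15))*(-11) = -¼*(-15)*(-11) = (15/4)*(-11) = -165/4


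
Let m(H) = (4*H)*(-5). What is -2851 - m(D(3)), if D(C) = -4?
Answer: -2931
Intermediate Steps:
m(H) = -20*H
-2851 - m(D(3)) = -2851 - (-20)*(-4) = -2851 - 1*80 = -2851 - 80 = -2931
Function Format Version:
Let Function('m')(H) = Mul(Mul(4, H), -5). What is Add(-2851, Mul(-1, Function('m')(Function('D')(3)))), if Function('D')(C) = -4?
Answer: -2931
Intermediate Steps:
Function('m')(H) = Mul(-20, H)
Add(-2851, Mul(-1, Function('m')(Function('D')(3)))) = Add(-2851, Mul(-1, Mul(-20, -4))) = Add(-2851, Mul(-1, 80)) = Add(-2851, -80) = -2931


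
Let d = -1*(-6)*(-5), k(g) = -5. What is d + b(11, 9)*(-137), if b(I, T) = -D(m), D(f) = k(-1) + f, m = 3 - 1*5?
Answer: -989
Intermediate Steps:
d = -30 (d = 6*(-5) = -30)
m = -2 (m = 3 - 5 = -2)
D(f) = -5 + f
b(I, T) = 7 (b(I, T) = -(-5 - 2) = -1*(-7) = 7)
d + b(11, 9)*(-137) = -30 + 7*(-137) = -30 - 959 = -989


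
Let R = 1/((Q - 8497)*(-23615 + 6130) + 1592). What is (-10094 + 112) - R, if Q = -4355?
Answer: -2243143181385/224718812 ≈ -9982.0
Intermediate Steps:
R = 1/224718812 (R = 1/((-4355 - 8497)*(-23615 + 6130) + 1592) = 1/(-12852*(-17485) + 1592) = 1/(224717220 + 1592) = 1/224718812 ≈ 4.4500e-9)
(-10094 + 112) - R = (-10094 + 112) - 1*1/224718812 = -9982 - 1/224718812 = -2243143181385/224718812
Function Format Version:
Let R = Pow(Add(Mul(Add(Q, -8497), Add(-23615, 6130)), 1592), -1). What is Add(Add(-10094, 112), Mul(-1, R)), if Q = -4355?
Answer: Rational(-2243143181385, 224718812) ≈ -9982.0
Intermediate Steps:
R = Rational(1, 224718812) (R = Pow(Add(Mul(Add(-4355, -8497), Add(-23615, 6130)), 1592), -1) = Pow(Add(Mul(-12852, -17485), 1592), -1) = Pow(Add(224717220, 1592), -1) = Pow(224718812, -1) = Rational(1, 224718812) ≈ 4.4500e-9)
Add(Add(-10094, 112), Mul(-1, R)) = Add(Add(-10094, 112), Mul(-1, Rational(1, 224718812))) = Add(-9982, Rational(-1, 224718812)) = Rational(-2243143181385, 224718812)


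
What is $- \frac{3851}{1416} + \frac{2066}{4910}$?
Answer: $- \frac{7991477}{3476280} \approx -2.2989$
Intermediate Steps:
$- \frac{3851}{1416} + \frac{2066}{4910} = \left(-3851\right) \frac{1}{1416} + 2066 \cdot \frac{1}{4910} = - \frac{3851}{1416} + \frac{1033}{2455} = - \frac{7991477}{3476280}$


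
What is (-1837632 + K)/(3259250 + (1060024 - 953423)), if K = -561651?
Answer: -2399283/3365851 ≈ -0.71283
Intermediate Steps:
(-1837632 + K)/(3259250 + (1060024 - 953423)) = (-1837632 - 561651)/(3259250 + (1060024 - 953423)) = -2399283/(3259250 + 106601) = -2399283/3365851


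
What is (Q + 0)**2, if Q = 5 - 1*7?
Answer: 4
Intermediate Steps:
Q = -2 (Q = 5 - 7 = -2)
(Q + 0)**2 = (-2 + 0)**2 = (-2)**2 = 4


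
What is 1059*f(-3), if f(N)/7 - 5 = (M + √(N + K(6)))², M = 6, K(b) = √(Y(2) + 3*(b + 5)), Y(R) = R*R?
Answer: 37065 + 7413*(6 + √(-3 + √37))² ≈ 4.8297e+5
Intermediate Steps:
Y(R) = R²
K(b) = √(19 + 3*b) (K(b) = √(2² + 3*(b + 5)) = √(4 + 3*(5 + b)) = √(4 + (15 + 3*b)) = √(19 + 3*b))
f(N) = 35 + 7*(6 + √(N + √37))² (f(N) = 35 + 7*(6 + √(N + √(19 + 3*6)))² = 35 + 7*(6 + √(N + √(19 + 18)))² = 35 + 7*(6 + √(N + √37))²)
1059*f(-3) = 1059*(35 + 7*(6 + √(-3 + √37))²) = 37065 + 7413*(6 + √(-3 + √37))²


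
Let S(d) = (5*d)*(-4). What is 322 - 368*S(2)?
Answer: 15042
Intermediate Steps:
S(d) = -20*d
322 - 368*S(2) = 322 - (-7360)*2 = 322 - 368*(-40) = 322 + 14720 = 15042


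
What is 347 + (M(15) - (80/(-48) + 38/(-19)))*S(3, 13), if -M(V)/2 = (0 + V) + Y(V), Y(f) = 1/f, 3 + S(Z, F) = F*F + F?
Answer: -65858/15 ≈ -4390.5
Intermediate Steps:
S(Z, F) = -3 + F + F**2 (S(Z, F) = -3 + (F*F + F) = -3 + (F**2 + F) = -3 + (F + F**2) = -3 + F + F**2)
M(V) = -2*V - 2/V (M(V) = -2*((0 + V) + 1/V) = -2*(V + 1/V) = -2*V - 2/V)
347 + (M(15) - (80/(-48) + 38/(-19)))*S(3, 13) = 347 + ((-2*15 - 2/15) - (80/(-48) + 38/(-19)))*(-3 + 13 + 13**2) = 347 + ((-30 - 2*1/15) - (80*(-1/48) + 38*(-1/19)))*(-3 + 13 + 169) = 347 + ((-30 - 2/15) - (-5/3 - 2))*179 = 347 + (-452/15 - 1*(-11/3))*179 = 347 + (-452/15 + 11/3)*179 = 347 - 397/15*179 = 347 - 71063/15 = -65858/15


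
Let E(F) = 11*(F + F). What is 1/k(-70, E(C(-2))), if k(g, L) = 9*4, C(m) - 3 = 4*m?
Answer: 1/36 ≈ 0.027778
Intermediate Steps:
C(m) = 3 + 4*m
E(F) = 22*F (E(F) = 11*(2*F) = 22*F)
k(g, L) = 36
1/k(-70, E(C(-2))) = 1/36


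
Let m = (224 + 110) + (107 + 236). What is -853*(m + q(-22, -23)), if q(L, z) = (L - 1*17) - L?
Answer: -562980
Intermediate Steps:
q(L, z) = -17 (q(L, z) = (L - 17) - L = (-17 + L) - L = -17)
m = 677 (m = 334 + 343 = 677)
-853*(m + q(-22, -23)) = -853*(677 - 17) = -853*660 = -562980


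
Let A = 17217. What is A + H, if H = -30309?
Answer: -13092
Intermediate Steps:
A + H = 17217 - 30309 = -13092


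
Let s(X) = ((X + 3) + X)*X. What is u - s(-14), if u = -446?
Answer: -796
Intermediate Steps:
s(X) = X*(3 + 2*X) (s(X) = ((3 + X) + X)*X = (3 + 2*X)*X = X*(3 + 2*X))
u - s(-14) = -446 - (-14)*(3 + 2*(-14)) = -446 - (-14)*(3 - 28) = -446 - (-14)*(-25) = -446 - 1*350 = -446 - 350 = -796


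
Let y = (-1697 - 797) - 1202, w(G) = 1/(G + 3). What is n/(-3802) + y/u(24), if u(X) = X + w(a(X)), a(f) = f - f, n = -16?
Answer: -21077704/138773 ≈ -151.89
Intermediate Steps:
a(f) = 0
w(G) = 1/(3 + G)
y = -3696 (y = -2494 - 1202 = -3696)
u(X) = ⅓ + X (u(X) = X + 1/(3 + 0) = X + 1/3 = X + ⅓ = ⅓ + X)
n/(-3802) + y/u(24) = -16/(-3802) - 3696/(⅓ + 24) = -16*(-1/3802) - 3696/73/3 = 8/1901 - 3696*3/73 = 8/1901 - 11088/73 = -21077704/138773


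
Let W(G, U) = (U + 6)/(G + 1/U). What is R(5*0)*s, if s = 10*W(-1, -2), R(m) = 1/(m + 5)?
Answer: -16/3 ≈ -5.3333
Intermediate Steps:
R(m) = 1/(5 + m)
W(G, U) = (6 + U)/(G + 1/U)
s = -80/3 (s = 10*(-2*(6 - 2)/(1 - 1*(-2))) = 10*(-2*4/(1 + 2)) = 10*(-2*4/3) = 10*(-2*1/3*4) = 10*(-8/3) = -80/3 ≈ -26.667)
R(5*0)*s = -80/3/(5 + 5*0) = -80/3/(5 + 0) = -80/3/5 = (1/5)*(-80/3) = -16/3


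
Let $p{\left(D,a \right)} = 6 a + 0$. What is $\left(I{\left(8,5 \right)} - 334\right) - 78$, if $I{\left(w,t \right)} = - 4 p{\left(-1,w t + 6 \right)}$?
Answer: $-1516$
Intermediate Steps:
$p{\left(D,a \right)} = 6 a$
$I{\left(w,t \right)} = -144 - 24 t w$ ($I{\left(w,t \right)} = - 4 \cdot 6 \left(w t + 6\right) = - 4 \cdot 6 \left(t w + 6\right) = - 4 \cdot 6 \left(6 + t w\right) = - 4 \left(36 + 6 t w\right) = -144 - 24 t w$)
$\left(I{\left(8,5 \right)} - 334\right) - 78 = \left(\left(-144 - 120 \cdot 8\right) - 334\right) - 78 = \left(\left(-144 - 960\right) - 334\right) - 78 = \left(-1104 - 334\right) - 78 = -1438 - 78 = -1516$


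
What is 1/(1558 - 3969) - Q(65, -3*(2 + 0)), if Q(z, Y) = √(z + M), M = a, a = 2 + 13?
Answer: -1/2411 - 4*√5 ≈ -8.9447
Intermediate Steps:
a = 15
M = 15
Q(z, Y) = √(15 + z) (Q(z, Y) = √(z + 15) = √(15 + z))
1/(1558 - 3969) - Q(65, -3*(2 + 0)) = 1/(1558 - 3969) - √(15 + 65) = 1/(-2411) - √80 = -1/2411 - 4*√5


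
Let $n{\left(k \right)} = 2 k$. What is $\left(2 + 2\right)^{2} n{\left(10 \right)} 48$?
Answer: $15360$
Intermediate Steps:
$\left(2 + 2\right)^{2} n{\left(10 \right)} 48 = \left(2 + 2\right)^{2} \cdot 2 \cdot 10 \cdot 48 = 4^{2} \cdot 20 \cdot 48 = 16 \cdot 20 \cdot 48 = 320 \cdot 48 = 15360$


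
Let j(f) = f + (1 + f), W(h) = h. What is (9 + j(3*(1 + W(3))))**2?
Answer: 1156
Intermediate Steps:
j(f) = 1 + 2*f
(9 + j(3*(1 + W(3))))**2 = (9 + (1 + 2*(3*(1 + 3))))**2 = (9 + (1 + 2*(3*4)))**2 = (9 + (1 + 2*12))**2 = (9 + (1 + 24))**2 = (9 + 25)**2 = 34**2 = 1156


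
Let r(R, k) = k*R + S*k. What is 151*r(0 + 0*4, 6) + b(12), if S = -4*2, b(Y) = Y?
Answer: -7236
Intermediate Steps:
S = -8
r(R, k) = -8*k + R*k (r(R, k) = k*R - 8*k = R*k - 8*k = -8*k + R*k)
151*r(0 + 0*4, 6) + b(12) = 151*(6*(-8 + (0 + 0*4))) + 12 = 151*(6*(-8 + (0 + 0))) + 12 = 151*(6*(-8 + 0)) + 12 = 151*(6*(-8)) + 12 = 151*(-48) + 12 = -7248 + 12 = -7236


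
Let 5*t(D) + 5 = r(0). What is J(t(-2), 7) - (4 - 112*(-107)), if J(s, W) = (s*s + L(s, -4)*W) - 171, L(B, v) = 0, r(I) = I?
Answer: -12158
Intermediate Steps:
t(D) = -1 (t(D) = -1 + (1/5)*0 = -1 + 0 = -1)
J(s, W) = -171 + s**2 (J(s, W) = (s*s + 0*W) - 171 = (s**2 + 0) - 171 = s**2 - 171 = -171 + s**2)
J(t(-2), 7) - (4 - 112*(-107)) = (-171 + (-1)**2) - (4 - 112*(-107)) = (-171 + 1) - (4 + 11984) = -170 - 1*11988 = -170 - 11988 = -12158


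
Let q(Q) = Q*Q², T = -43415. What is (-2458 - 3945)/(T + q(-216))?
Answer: 6403/10121111 ≈ 0.00063264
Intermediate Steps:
q(Q) = Q³
(-2458 - 3945)/(T + q(-216)) = (-2458 - 3945)/(-43415 + (-216)³) = -6403/(-43415 - 10077696) = -6403/(-10121111) = -6403*(-1/10121111) = 6403/10121111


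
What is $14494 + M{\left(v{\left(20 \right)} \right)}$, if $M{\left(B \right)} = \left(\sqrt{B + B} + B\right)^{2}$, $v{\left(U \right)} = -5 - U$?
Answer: $15069 - 250 i \sqrt{2} \approx 15069.0 - 353.55 i$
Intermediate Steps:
$M{\left(B \right)} = \left(B + \sqrt{2} \sqrt{B}\right)^{2}$ ($M{\left(B \right)} = \left(\sqrt{2 B} + B\right)^{2} = \left(\sqrt{2} \sqrt{B} + B\right)^{2} = \left(B + \sqrt{2} \sqrt{B}\right)^{2}$)
$14494 + M{\left(v{\left(20 \right)} \right)} = 14494 + \left(\left(-5 - 20\right) + \sqrt{2} \sqrt{-5 - 20}\right)^{2} = 14494 + \left(-25 + \sqrt{2} \sqrt{-25}\right)^{2} = 14494 + \left(-25 + \sqrt{2} \cdot 5 i\right)^{2} = 14494 + \left(-25 + 5 i \sqrt{2}\right)^{2}$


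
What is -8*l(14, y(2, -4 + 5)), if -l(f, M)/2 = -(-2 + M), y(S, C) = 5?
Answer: -48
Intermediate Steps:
l(f, M) = -4 + 2*M (l(f, M) = -(-2)*(-2 + M) = -2*(2 - M) = -4 + 2*M)
-8*l(14, y(2, -4 + 5)) = -8*(-4 + 2*5) = -8*(-4 + 10) = -8*6 = -48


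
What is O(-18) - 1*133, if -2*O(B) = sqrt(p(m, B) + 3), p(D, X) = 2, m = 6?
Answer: -133 - sqrt(5)/2 ≈ -134.12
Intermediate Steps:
O(B) = -sqrt(5)/2 (O(B) = -sqrt(2 + 3)/2 = -sqrt(5)/2)
O(-18) - 1*133 = -sqrt(5)/2 - 1*133 = -sqrt(5)/2 - 133 = -133 - sqrt(5)/2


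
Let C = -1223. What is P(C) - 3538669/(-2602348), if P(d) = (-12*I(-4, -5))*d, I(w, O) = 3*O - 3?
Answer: -687453527795/2602348 ≈ -2.6417e+5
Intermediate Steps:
I(w, O) = -3 + 3*O
P(d) = 216*d (P(d) = (-12*(-3 + 3*(-5)))*d = (-12*(-3 - 15))*d = (-12*(-18))*d = 216*d)
P(C) - 3538669/(-2602348) = 216*(-1223) - 3538669/(-2602348) = -264168 - 3538669*(-1)/2602348 = -264168 - 1*(-3538669/2602348) = -264168 + 3538669/2602348 = -687453527795/2602348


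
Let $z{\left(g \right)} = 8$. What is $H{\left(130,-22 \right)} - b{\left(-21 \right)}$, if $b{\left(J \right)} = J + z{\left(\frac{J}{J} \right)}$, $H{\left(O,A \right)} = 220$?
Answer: $233$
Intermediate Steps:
$b{\left(J \right)} = 8 + J$ ($b{\left(J \right)} = J + 8 = 8 + J$)
$H{\left(130,-22 \right)} - b{\left(-21 \right)} = 220 - \left(8 - 21\right) = 220 - -13 = 220 + 13 = 233$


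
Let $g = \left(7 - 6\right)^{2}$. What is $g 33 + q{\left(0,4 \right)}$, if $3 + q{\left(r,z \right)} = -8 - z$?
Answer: $18$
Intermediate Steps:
$q{\left(r,z \right)} = -11 - z$ ($q{\left(r,z \right)} = -3 - \left(8 + z\right) = -11 - z$)
$g = 1$ ($g = 1^{2} = 1$)
$g 33 + q{\left(0,4 \right)} = 1 \cdot 33 - 15 = 33 - 15 = 18$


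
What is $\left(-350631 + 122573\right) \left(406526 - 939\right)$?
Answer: $-92497360046$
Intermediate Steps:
$\left(-350631 + 122573\right) \left(406526 - 939\right) = \left(-228058\right) 405587 = -92497360046$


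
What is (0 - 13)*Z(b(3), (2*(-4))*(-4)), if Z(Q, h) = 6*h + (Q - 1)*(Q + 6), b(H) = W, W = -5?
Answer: -2418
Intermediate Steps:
b(H) = -5
Z(Q, h) = 6*h + (-1 + Q)*(6 + Q)
(0 - 13)*Z(b(3), (2*(-4))*(-4)) = (0 - 13)*(-6 + (-5)² + 5*(-5) + 6*((2*(-4))*(-4))) = -13*(-6 + 25 - 25 + 6*(-8*(-4))) = -13*(-6 + 25 - 25 + 6*32) = -13*(-6 + 25 - 25 + 192) = -13*186 = -2418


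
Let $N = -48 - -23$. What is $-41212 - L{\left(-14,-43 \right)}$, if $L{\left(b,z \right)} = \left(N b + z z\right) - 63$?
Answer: $-43348$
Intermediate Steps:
$N = -25$ ($N = -48 + 23 = -25$)
$L{\left(b,z \right)} = -63 + z^{2} - 25 b$ ($L{\left(b,z \right)} = \left(- 25 b + z z\right) - 63 = \left(- 25 b + z^{2}\right) - 63 = \left(z^{2} - 25 b\right) - 63 = -63 + z^{2} - 25 b$)
$-41212 - L{\left(-14,-43 \right)} = -41212 - \left(-63 + \left(-43\right)^{2} - -350\right) = -41212 - \left(-63 + 1849 + 350\right) = -41212 - 2136 = -43348$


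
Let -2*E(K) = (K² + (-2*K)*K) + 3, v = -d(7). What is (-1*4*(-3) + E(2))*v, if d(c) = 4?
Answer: -50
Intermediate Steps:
v = -4 (v = -1*4 = -4)
E(K) = -3/2 + K²/2 (E(K) = -((K² + (-2*K)*K) + 3)/2 = -((K² - 2*K²) + 3)/2 = -(-K² + 3)/2 = -(3 - K²)/2 = -3/2 + K²/2)
(-1*4*(-3) + E(2))*v = (-1*4*(-3) + (-3/2 + (½)*2²))*(-4) = (-4*(-3) + (-3/2 + (½)*4))*(-4) = (12 + (-3/2 + 2))*(-4) = (12 + ½)*(-4) = (25/2)*(-4) = -50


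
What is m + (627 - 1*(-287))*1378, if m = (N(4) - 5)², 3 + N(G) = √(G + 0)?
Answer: 1259528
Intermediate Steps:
N(G) = -3 + √G (N(G) = -3 + √(G + 0) = -3 + √G)
m = 36 (m = ((-3 + √4) - 5)² = ((-3 + 2) - 5)² = (-1 - 5)² = (-6)² = 36)
m + (627 - 1*(-287))*1378 = 36 + (627 - 1*(-287))*1378 = 36 + (627 + 287)*1378 = 36 + 914*1378 = 36 + 1259492 = 1259528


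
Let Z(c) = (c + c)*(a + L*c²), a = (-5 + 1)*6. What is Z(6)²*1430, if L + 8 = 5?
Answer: 3587950080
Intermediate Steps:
L = -3 (L = -8 + 5 = -3)
a = -24 (a = -4*6 = -24)
Z(c) = 2*c*(-24 - 3*c²) (Z(c) = (c + c)*(-24 - 3*c²) = (2*c)*(-24 - 3*c²) = 2*c*(-24 - 3*c²))
Z(6)²*1430 = (-6*6*(8 + 6²))²*1430 = (-6*6*(8 + 36))²*1430 = (-6*6*44)²*1430 = (-1584)²*1430 = 2509056*1430 = 3587950080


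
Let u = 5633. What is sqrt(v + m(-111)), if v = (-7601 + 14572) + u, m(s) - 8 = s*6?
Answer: sqrt(11946) ≈ 109.30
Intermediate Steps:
m(s) = 8 + 6*s (m(s) = 8 + s*6 = 8 + 6*s)
v = 12604 (v = (-7601 + 14572) + 5633 = 6971 + 5633 = 12604)
sqrt(v + m(-111)) = sqrt(12604 + (8 + 6*(-111))) = sqrt(12604 + (8 - 666)) = sqrt(12604 - 658) = sqrt(11946)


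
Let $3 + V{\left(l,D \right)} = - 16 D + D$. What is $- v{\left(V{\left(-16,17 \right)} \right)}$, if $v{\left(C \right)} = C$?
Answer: $258$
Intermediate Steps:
$V{\left(l,D \right)} = -3 - 15 D$ ($V{\left(l,D \right)} = -3 + \left(- 16 D + D\right) = -3 - 15 D$)
$- v{\left(V{\left(-16,17 \right)} \right)} = - (-3 - 255) = \left(-1\right) \left(-258\right) = 258$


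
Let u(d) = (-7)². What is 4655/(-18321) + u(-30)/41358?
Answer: -21291529/84191102 ≈ -0.25290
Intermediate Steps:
u(d) = 49
4655/(-18321) + u(-30)/41358 = 4655/(-18321) + 49/41358 = 4655*(-1/18321) + 49*(1/41358) = -4655/18321 + 49/41358 = -21291529/84191102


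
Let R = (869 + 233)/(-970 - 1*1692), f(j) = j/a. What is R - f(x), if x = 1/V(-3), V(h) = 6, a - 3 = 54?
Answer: -189773/455202 ≈ -0.41690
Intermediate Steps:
a = 57 (a = 3 + 54 = 57)
x = 1/6 ≈ 0.16667
f(j) = j/57
R = -551/1331 (R = 1102/(-970 - 1692) = 1102/(-2662) = 1102*(-1/2662) = -551/1331 ≈ -0.41397)
R - f(x) = -551/1331 - 1/(57*6) = -551/1331 - 1*1/342 = -551/1331 - 1/342 = -189773/455202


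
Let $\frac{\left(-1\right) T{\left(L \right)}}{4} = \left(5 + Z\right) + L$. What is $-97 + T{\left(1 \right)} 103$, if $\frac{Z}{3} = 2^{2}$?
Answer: $-7513$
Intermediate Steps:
$Z = 12$ ($Z = 3 \cdot 2^{2} = 3 \cdot 4 = 12$)
$T{\left(L \right)} = -68 - 4 L$ ($T{\left(L \right)} = - 4 \left(\left(5 + 12\right) + L\right) = - 4 \left(17 + L\right) = -68 - 4 L$)
$-97 + T{\left(1 \right)} 103 = -97 + \left(-68 - 4\right) 103 = -97 - 7416 = -7513$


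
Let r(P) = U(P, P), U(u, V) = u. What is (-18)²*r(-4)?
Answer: -1296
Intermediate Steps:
r(P) = P
(-18)²*r(-4) = (-18)²*(-4) = 324*(-4) = -1296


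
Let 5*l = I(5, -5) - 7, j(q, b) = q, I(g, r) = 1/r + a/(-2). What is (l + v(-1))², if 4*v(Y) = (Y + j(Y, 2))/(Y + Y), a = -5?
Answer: 4761/10000 ≈ 0.47610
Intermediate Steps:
I(g, r) = 5/2 + 1/r (I(g, r) = 1/r - 5/(-2) = 1/r - 5*(-½) = 1/r + 5/2 = 5/2 + 1/r)
v(Y) = ¼ (v(Y) = ((Y + Y)/(Y + Y))/4 = ((2*Y)/((2*Y)))/4 = ((2*Y)*(1/(2*Y)))/4 = (¼)*1 = ¼)
l = -47/50 (l = ((5/2 + 1/(-5)) - 7)/5 = ((5/2 - ⅕) - 7)/5 = (23/10 - 7)/5 = (⅕)*(-47/10) = -47/50 ≈ -0.94000)
(l + v(-1))² = (-47/50 + ¼)² = (-69/100)² = 4761/10000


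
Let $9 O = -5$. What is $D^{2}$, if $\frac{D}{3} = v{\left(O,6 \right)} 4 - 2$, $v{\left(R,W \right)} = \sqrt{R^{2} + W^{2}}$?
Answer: $\frac{47380}{9} - 16 \sqrt{2941} \approx 4396.8$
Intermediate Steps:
$O = - \frac{5}{9}$ ($O = \frac{1}{9} \left(-5\right) = - \frac{5}{9} \approx -0.55556$)
$D = -6 + \frac{4 \sqrt{2941}}{3}$ ($D = 3 \left(\sqrt{\left(- \frac{5}{9}\right)^{2} + 6^{2}} \cdot 4 - 2\right) = 3 \left(\sqrt{\frac{25}{81} + 36} \cdot 4 - 2\right) = 3 \left(\sqrt{\frac{2941}{81}} \cdot 4 - 2\right) = 3 \left(\frac{\sqrt{2941}}{9} \cdot 4 - 2\right) = 3 \left(\frac{4 \sqrt{2941}}{9} - 2\right) = 3 \left(-2 + \frac{4 \sqrt{2941}}{9}\right) = -6 + \frac{4 \sqrt{2941}}{3} \approx 66.308$)
$D^{2} = \left(-6 + \frac{4 \sqrt{2941}}{3}\right)^{2}$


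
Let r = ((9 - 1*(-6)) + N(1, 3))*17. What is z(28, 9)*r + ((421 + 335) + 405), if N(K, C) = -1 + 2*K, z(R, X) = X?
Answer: 3609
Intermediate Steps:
r = 272 (r = ((9 - 1*(-6)) + (-1 + 2*1))*17 = ((9 + 6) + (-1 + 2))*17 = (15 + 1)*17 = 16*17 = 272)
z(28, 9)*r + ((421 + 335) + 405) = 9*272 + ((421 + 335) + 405) = 2448 + (756 + 405) = 2448 + 1161 = 3609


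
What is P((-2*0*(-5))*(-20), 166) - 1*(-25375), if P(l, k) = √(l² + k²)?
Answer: 25541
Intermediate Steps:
P(l, k) = √(k² + l²)
P((-2*0*(-5))*(-20), 166) - 1*(-25375) = √(166² + ((-2*0*(-5))*(-20))²) - 1*(-25375) = √(27556 + ((0*(-5))*(-20))²) + 25375 = √(27556 + (0*(-20))²) + 25375 = √(27556 + 0²) + 25375 = √(27556 + 0) + 25375 = √27556 + 25375 = 166 + 25375 = 25541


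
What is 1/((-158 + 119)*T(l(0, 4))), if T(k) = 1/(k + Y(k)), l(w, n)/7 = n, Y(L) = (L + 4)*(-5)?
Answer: 44/13 ≈ 3.3846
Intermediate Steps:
Y(L) = -20 - 5*L (Y(L) = (4 + L)*(-5) = -20 - 5*L)
l(w, n) = 7*n
T(k) = 1/(-20 - 4*k) (T(k) = 1/(k + (-20 - 5*k)) = 1/(-20 - 4*k))
1/((-158 + 119)*T(l(0, 4))) = 1/((-158 + 119)*(-1/(20 + 4*(7*4)))) = 1/(-(-39)/(20 + 4*28)) = 1/(-(-39)/(20 + 112)) = 1/(-(-39)/132) = 1/(-39*(-1/132)) = 1/(13/44) = 44/13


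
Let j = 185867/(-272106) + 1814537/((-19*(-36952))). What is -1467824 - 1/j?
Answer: -266594667732175576/181625707313 ≈ -1.4678e+6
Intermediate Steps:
j = 181625707313/95521178664 (j = 185867*(-1/272106) + 1814537/702088 = -185867/272106 + 1814537*(1/702088) = -185867/272106 + 1814537/702088 = 181625707313/95521178664 ≈ 1.9014)
-1467824 - 1/j = -1467824 - 1/181625707313/95521178664 = -1467824 - 1*95521178664/181625707313 = -1467824 - 95521178664/181625707313 = -266594667732175576/181625707313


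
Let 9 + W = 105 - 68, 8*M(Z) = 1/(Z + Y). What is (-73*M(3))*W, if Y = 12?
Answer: -511/30 ≈ -17.033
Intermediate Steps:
M(Z) = 1/(8*(12 + Z)) (M(Z) = 1/(8*(Z + 12)) = 1/(8*(12 + Z)))
W = 28 (W = -9 + (105 - 68) = -9 + 37 = 28)
(-73*M(3))*W = -73/(8*(12 + 3))*28 = -73/(8*15)*28 = -73*1/120*28 = -73/120*28 = -511/30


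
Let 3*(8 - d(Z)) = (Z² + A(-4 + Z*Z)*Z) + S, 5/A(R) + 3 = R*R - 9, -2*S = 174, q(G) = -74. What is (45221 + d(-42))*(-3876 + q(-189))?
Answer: -136639640329625/774397 ≈ -1.7645e+8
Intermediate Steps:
S = -87 (S = -½*174 = -87)
A(R) = 5/(-12 + R²) (A(R) = 5/(-3 + (R*R - 9)) = 5/(-3 + (R² - 9)) = 5/(-3 + (-9 + R²)) = 5/(-12 + R²))
d(Z) = 37 - Z²/3 - 5*Z/(3*(-12 + (-4 + Z²)²)) (d(Z) = 8 - ((Z² + (5/(-12 + (-4 + Z*Z)²))*Z) - 87)/3 = 8 - ((Z² + (5/(-12 + (-4 + Z²)²))*Z) - 87)/3 = 8 - ((Z² + 5*Z/(-12 + (-4 + Z²)²)) - 87)/3 = 8 - (-87 + Z² + 5*Z/(-12 + (-4 + Z²)²))/3 = 8 + (29 - Z²/3 - 5*Z/(3*(-12 + (-4 + Z²)²))) = 37 - Z²/3 - 5*Z/(3*(-12 + (-4 + Z²)²)))
(45221 + d(-42))*(-3876 + q(-189)) = (45221 + (-5*(-42) + (-12 + (-4 + (-42)²)²)*(111 - 1*(-42)²))/(3*(-12 + (-4 + (-42)²)²)))*(-3876 - 74) = (45221 + (210 + (-12 + (-4 + 1764)²)*(111 - 1*1764))/(3*(-12 + (-4 + 1764)²)))*(-3950) = (45221 + (210 + (-12 + 1760²)*(111 - 1764))/(3*(-12 + 1760²)))*(-3950) = (45221 + (210 + (-12 + 3097600)*(-1653))/(3*(-12 + 3097600)))*(-3950) = (45221 + (⅓)*(210 + 3097588*(-1653))/3097588)*(-3950) = (45221 + (⅓)*(1/3097588)*(210 - 5120312964))*(-3950) = (45221 + (⅓)*(1/3097588)*(-5120312754))*(-3950) = (45221 - 853385459/1548794)*(-3950) = (69184628015/1548794)*(-3950) = -136639640329625/774397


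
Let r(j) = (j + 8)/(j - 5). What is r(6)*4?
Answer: 56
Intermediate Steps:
r(j) = (8 + j)/(-5 + j)
r(6)*4 = ((8 + 6)/(-5 + 6))*4 = (14/1)*4 = (1*14)*4 = 14*4 = 56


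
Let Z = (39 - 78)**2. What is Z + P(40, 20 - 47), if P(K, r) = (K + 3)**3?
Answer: 81028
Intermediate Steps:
Z = 1521 (Z = (-39)**2 = 1521)
P(K, r) = (3 + K)**3
Z + P(40, 20 - 47) = 1521 + (3 + 40)**3 = 1521 + 43**3 = 1521 + 79507 = 81028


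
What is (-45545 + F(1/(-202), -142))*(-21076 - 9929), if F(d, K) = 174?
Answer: 1406727855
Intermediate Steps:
(-45545 + F(1/(-202), -142))*(-21076 - 9929) = (-45545 + 174)*(-21076 - 9929) = -45371*(-31005) = 1406727855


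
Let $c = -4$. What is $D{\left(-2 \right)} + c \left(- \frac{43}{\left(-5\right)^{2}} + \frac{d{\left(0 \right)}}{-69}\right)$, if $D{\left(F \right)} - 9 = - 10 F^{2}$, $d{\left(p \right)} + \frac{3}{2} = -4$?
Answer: $- \frac{42157}{1725} \approx -24.439$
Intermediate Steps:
$d{\left(p \right)} = - \frac{11}{2}$ ($d{\left(p \right)} = - \frac{3}{2} - 4 = - \frac{11}{2}$)
$D{\left(F \right)} = 9 - 10 F^{2}$
$D{\left(-2 \right)} + c \left(- \frac{43}{\left(-5\right)^{2}} + \frac{d{\left(0 \right)}}{-69}\right) = \left(9 - 10 \left(-2\right)^{2}\right) - 4 \left(- \frac{43}{\left(-5\right)^{2}} - \frac{11}{2 \left(-69\right)}\right) = \left(9 - 40\right) - 4 \left(- \frac{43}{25} - - \frac{11}{138}\right) = \left(9 - 40\right) - 4 \left(\left(-43\right) \frac{1}{25} + \frac{11}{138}\right) = -31 - 4 \left(- \frac{43}{25} + \frac{11}{138}\right) = -31 - - \frac{11318}{1725} = -31 + \frac{11318}{1725} = - \frac{42157}{1725}$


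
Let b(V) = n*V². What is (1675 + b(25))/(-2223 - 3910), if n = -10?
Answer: 4575/6133 ≈ 0.74596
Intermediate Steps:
b(V) = -10*V²
(1675 + b(25))/(-2223 - 3910) = (1675 - 10*25²)/(-2223 - 3910) = (1675 - 10*625)/(-6133) = (1675 - 6250)*(-1/6133) = -4575*(-1/6133) = 4575/6133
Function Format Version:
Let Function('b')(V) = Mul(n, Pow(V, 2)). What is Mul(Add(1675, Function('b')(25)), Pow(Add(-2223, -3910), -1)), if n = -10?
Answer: Rational(4575, 6133) ≈ 0.74596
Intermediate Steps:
Function('b')(V) = Mul(-10, Pow(V, 2))
Mul(Add(1675, Function('b')(25)), Pow(Add(-2223, -3910), -1)) = Mul(Add(1675, Mul(-10, Pow(25, 2))), Pow(Add(-2223, -3910), -1)) = Mul(Add(1675, Mul(-10, 625)), Pow(-6133, -1)) = Mul(Add(1675, -6250), Rational(-1, 6133)) = Mul(-4575, Rational(-1, 6133)) = Rational(4575, 6133)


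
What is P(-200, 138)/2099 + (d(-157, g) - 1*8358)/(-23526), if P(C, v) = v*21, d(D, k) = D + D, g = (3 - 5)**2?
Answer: 43190438/24690537 ≈ 1.7493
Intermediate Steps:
g = 4 (g = (-2)**2 = 4)
d(D, k) = 2*D
P(C, v) = 21*v
P(-200, 138)/2099 + (d(-157, g) - 1*8358)/(-23526) = (21*138)/2099 + (2*(-157) - 1*8358)/(-23526) = 2898*(1/2099) + (-314 - 8358)*(-1/23526) = 2898/2099 - 8672*(-1/23526) = 2898/2099 + 4336/11763 = 43190438/24690537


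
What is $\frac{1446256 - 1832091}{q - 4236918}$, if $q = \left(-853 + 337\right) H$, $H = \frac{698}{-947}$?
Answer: $\frac{365385745}{4012001178} \approx 0.091073$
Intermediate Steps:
$H = - \frac{698}{947}$ ($H = 698 \left(- \frac{1}{947}\right) = - \frac{698}{947} \approx -0.73706$)
$q = \frac{360168}{947}$ ($q = \left(-853 + 337\right) \left(- \frac{698}{947}\right) = \left(-516\right) \left(- \frac{698}{947}\right) = \frac{360168}{947} \approx 380.33$)
$\frac{1446256 - 1832091}{q - 4236918} = \frac{1446256 - 1832091}{\frac{360168}{947} - 4236918} = - \frac{385835}{- \frac{4012001178}{947}} = \left(-385835\right) \left(- \frac{947}{4012001178}\right) = \frac{365385745}{4012001178}$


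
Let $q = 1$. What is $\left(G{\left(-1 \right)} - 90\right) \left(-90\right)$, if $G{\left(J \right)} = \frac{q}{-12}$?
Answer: $\frac{16215}{2} \approx 8107.5$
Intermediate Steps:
$G{\left(J \right)} = - \frac{1}{12}$ ($G{\left(J \right)} = 1 \frac{1}{-12} = 1 \left(- \frac{1}{12}\right) = - \frac{1}{12}$)
$\left(G{\left(-1 \right)} - 90\right) \left(-90\right) = \left(- \frac{1}{12} - 90\right) \left(-90\right) = \left(- \frac{1081}{12}\right) \left(-90\right) = \frac{16215}{2}$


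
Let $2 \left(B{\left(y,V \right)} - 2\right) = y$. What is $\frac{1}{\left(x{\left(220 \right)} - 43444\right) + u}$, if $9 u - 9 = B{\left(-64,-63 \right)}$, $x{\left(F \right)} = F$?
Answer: $- \frac{3}{129679} \approx -2.3134 \cdot 10^{-5}$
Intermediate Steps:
$B{\left(y,V \right)} = 2 + \frac{y}{2}$
$u = - \frac{7}{3}$ ($u = 1 + \frac{2 + \frac{1}{2} \left(-64\right)}{9} = 1 + \frac{2 - 32}{9} = 1 + \frac{1}{9} \left(-30\right) = 1 - \frac{10}{3} = - \frac{7}{3} \approx -2.3333$)
$\frac{1}{\left(x{\left(220 \right)} - 43444\right) + u} = \frac{1}{\left(220 - 43444\right) - \frac{7}{3}} = \frac{1}{-43224 - \frac{7}{3}} = \frac{1}{- \frac{129679}{3}} = - \frac{3}{129679}$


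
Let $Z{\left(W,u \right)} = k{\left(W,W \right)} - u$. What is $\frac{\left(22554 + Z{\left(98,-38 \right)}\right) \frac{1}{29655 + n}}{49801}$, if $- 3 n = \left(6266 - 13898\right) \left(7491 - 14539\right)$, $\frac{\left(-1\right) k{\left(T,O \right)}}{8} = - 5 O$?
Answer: $- \frac{26512}{891460659057} \approx -2.974 \cdot 10^{-8}$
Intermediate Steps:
$k{\left(T,O \right)} = 40 O$ ($k{\left(T,O \right)} = - 8 \left(- 5 O\right) = 40 O$)
$Z{\left(W,u \right)} = - u + 40 W$ ($Z{\left(W,u \right)} = 40 W - u = - u + 40 W$)
$n = -17930112$ ($n = - \frac{\left(6266 - 13898\right) \left(7491 - 14539\right)}{3} = - \frac{\left(-7632\right) \left(-7048\right)}{3} = \left(- \frac{1}{3}\right) 53790336 = -17930112$)
$\frac{\left(22554 + Z{\left(98,-38 \right)}\right) \frac{1}{29655 + n}}{49801} = \frac{\left(22554 + \left(\left(-1\right) \left(-38\right) + 40 \cdot 98\right)\right) \frac{1}{29655 - 17930112}}{49801} = \frac{22554 + \left(38 + 3920\right)}{-17900457} \cdot \frac{1}{49801} = \left(22554 + 3958\right) \left(- \frac{1}{17900457}\right) \frac{1}{49801} = 26512 \left(- \frac{1}{17900457}\right) \frac{1}{49801} = \left(- \frac{26512}{17900457}\right) \frac{1}{49801} = - \frac{26512}{891460659057}$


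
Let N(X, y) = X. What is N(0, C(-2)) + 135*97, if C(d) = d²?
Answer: 13095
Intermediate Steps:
N(0, C(-2)) + 135*97 = 0 + 135*97 = 0 + 13095 = 13095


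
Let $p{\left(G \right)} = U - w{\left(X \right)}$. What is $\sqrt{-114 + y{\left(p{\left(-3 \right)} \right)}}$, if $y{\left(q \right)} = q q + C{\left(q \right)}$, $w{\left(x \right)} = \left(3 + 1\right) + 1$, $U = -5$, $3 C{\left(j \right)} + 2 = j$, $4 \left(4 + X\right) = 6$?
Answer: $3 i \sqrt{2} \approx 4.2426 i$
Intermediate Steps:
$X = - \frac{5}{2}$ ($X = -4 + \frac{1}{4} \cdot 6 = -4 + \frac{3}{2} = - \frac{5}{2} \approx -2.5$)
$C{\left(j \right)} = - \frac{2}{3} + \frac{j}{3}$
$w{\left(x \right)} = 5$ ($w{\left(x \right)} = 4 + 1 = 5$)
$p{\left(G \right)} = -10$ ($p{\left(G \right)} = -5 - 5 = -10$)
$y{\left(q \right)} = - \frac{2}{3} + q^{2} + \frac{q}{3}$ ($y{\left(q \right)} = q q + \left(- \frac{2}{3} + \frac{q}{3}\right) = q^{2} + \left(- \frac{2}{3} + \frac{q}{3}\right) = - \frac{2}{3} + q^{2} + \frac{q}{3}$)
$\sqrt{-114 + y{\left(p{\left(-3 \right)} \right)}} = \sqrt{-114 + \left(- \frac{2}{3} + \left(-10\right)^{2} + \frac{1}{3} \left(-10\right)\right)} = \sqrt{-114 - -96} = \sqrt{-114 + 96} = \sqrt{-18} = 3 i \sqrt{2}$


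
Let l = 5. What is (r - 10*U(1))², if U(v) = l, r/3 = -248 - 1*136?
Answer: 1444804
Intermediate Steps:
r = -1152 (r = 3*(-248 - 1*136) = 3*(-248 - 136) = 3*(-384) = -1152)
U(v) = 5
(r - 10*U(1))² = (-1152 - 10*5)² = (-1152 - 50)² = (-1202)² = 1444804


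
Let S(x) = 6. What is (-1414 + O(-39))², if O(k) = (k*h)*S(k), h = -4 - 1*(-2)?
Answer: 894916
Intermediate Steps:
h = -2 (h = -4 + 2 = -2)
O(k) = -12*k (O(k) = (k*(-2))*6 = -2*k*6 = -12*k)
(-1414 + O(-39))² = (-1414 - 12*(-39))² = (-1414 + 468)² = (-946)² = 894916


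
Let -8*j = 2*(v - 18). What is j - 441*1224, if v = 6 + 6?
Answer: -1079565/2 ≈ -5.3978e+5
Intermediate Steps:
v = 12
j = 3/2 (j = -(12 - 18)/4 = -(-6)/4 = -1/8*(-12) = 3/2 ≈ 1.5000)
j - 441*1224 = 3/2 - 441*1224 = 3/2 - 539784 = -1079565/2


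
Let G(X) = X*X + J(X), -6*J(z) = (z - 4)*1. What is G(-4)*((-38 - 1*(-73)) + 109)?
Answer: 2496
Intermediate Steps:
J(z) = ⅔ - z/6 (J(z) = -(z - 4)/6 = -(-4 + z)/6 = ⅔ - z/6)
G(X) = ⅔ + X² - X/6 (G(X) = X*X + (⅔ - X/6) = X² + (⅔ - X/6) = ⅔ + X² - X/6)
G(-4)*((-38 - 1*(-73)) + 109) = (⅔ + (-4)² - ⅙*(-4))*((-38 - 1*(-73)) + 109) = (⅔ + 16 + ⅔)*((-38 + 73) + 109) = 52*(35 + 109)/3 = (52/3)*144 = 2496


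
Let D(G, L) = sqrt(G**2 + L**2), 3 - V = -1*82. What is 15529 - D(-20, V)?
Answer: 15529 - 5*sqrt(305) ≈ 15442.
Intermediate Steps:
V = 85 (V = 3 - (-1)*82 = 3 - 1*(-82) = 3 + 82 = 85)
15529 - D(-20, V) = 15529 - sqrt((-20)**2 + 85**2) = 15529 - sqrt(400 + 7225) = 15529 - sqrt(7625) = 15529 - 5*sqrt(305)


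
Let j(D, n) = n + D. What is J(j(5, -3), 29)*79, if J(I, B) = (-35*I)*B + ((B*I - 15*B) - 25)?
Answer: -192128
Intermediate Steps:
j(D, n) = D + n
J(I, B) = -25 - 15*B - 34*B*I (J(I, B) = -35*B*I + ((-15*B + B*I) - 25) = -35*B*I + (-25 - 15*B + B*I) = -25 - 15*B - 34*B*I)
J(j(5, -3), 29)*79 = (-25 - 15*29 - 34*29*(5 - 3))*79 = (-25 - 435 - 34*29*2)*79 = (-25 - 435 - 1972)*79 = -2432*79 = -192128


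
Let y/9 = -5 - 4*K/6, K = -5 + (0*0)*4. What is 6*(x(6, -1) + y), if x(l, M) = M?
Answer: -96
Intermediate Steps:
K = -5 (K = -5 + 0*4 = -5 + 0 = -5)
y = -15 (y = 9*(-5 - (-20)/6) = 9*(-5 - 4*(-⅚)) = 9*(-5 + 10/3) = 9*(-5/3) = -15)
6*(x(6, -1) + y) = 6*(-1 - 15) = 6*(-16) = -96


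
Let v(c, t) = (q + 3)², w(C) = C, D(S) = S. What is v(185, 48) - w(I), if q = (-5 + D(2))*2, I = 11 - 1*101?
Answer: 99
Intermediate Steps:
I = -90 (I = 11 - 101 = -90)
q = -6 (q = (-5 + 2)*2 = -3*2 = -6)
v(c, t) = 9 (v(c, t) = (-6 + 3)² = (-3)² = 9)
v(185, 48) - w(I) = 9 - 1*(-90) = 9 + 90 = 99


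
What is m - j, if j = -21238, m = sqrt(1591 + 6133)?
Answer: 21238 + 2*sqrt(1931) ≈ 21326.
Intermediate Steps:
m = 2*sqrt(1931) (m = sqrt(7724) = 2*sqrt(1931) ≈ 87.886)
m - j = 2*sqrt(1931) - 1*(-21238) = 2*sqrt(1931) + 21238 = 21238 + 2*sqrt(1931)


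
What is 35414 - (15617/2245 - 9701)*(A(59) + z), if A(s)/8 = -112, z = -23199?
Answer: -104860612946/449 ≈ -2.3354e+8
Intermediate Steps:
A(s) = -896 (A(s) = 8*(-112) = -896)
35414 - (15617/2245 - 9701)*(A(59) + z) = 35414 - (15617/2245 - 9701)*(-896 - 23199) = 35414 - (15617*(1/2245) - 9701)*(-24095) = 35414 - (15617/2245 - 9701)*(-24095) = 35414 - (-21763128)*(-24095)/2245 = 35414 - 1*104876513832/449 = 35414 - 104876513832/449 = -104860612946/449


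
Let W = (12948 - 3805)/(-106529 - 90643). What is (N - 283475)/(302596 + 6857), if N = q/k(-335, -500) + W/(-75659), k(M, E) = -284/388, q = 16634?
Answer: -324317088882376451/327762214009232724 ≈ -0.98949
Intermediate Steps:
k(M, E) = -71/97 (k(M, E) = -284*1/388 = -71/97)
W = -9143/197172 (W = 9143/(-197172) = 9143*(-1/197172) = -9143/197172 ≈ -0.046371)
N = -24069899111176151/1059166380708 (N = 16634/(-71/97) - 9143/197172/(-75659) = 16634*(-97/71) - 9143/197172*(-1/75659) = -1613498/71 + 9143/14917836348 = -24069899111176151/1059166380708 ≈ -22725.)
(N - 283475)/(302596 + 6857) = (-24069899111176151/1059166380708 - 283475)/(302596 + 6857) = -324317088882376451/1059166380708/309453 = -324317088882376451/1059166380708*1/309453 = -324317088882376451/327762214009232724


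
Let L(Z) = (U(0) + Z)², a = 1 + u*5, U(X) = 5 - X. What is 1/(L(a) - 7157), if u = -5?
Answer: -1/6796 ≈ -0.00014715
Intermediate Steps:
a = -24 (a = 1 - 5*5 = 1 - 25 = -24)
L(Z) = (5 + Z)² (L(Z) = ((5 - 1*0) + Z)² = ((5 + 0) + Z)² = (5 + Z)²)
1/(L(a) - 7157) = 1/((5 - 24)² - 7157) = 1/((-19)² - 7157) = 1/(361 - 7157) = 1/(-6796) = -1/6796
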